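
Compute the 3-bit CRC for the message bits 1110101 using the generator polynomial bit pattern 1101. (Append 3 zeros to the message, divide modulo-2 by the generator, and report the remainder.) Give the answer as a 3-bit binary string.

Append 3 zeros: 1110101000. Divide by 1101 (XOR where the leading bit is 1):
  pos 0: 1110 XOR 1101 = 0011
  pos 2: 1110 XOR 1101 = 0011
  pos 4: 1110 XOR 1101 = 0011
  pos 6: 1100 XOR 1101 = 0001
Remainder (last 3 bits) = 001. This is the CRC / FCS.

001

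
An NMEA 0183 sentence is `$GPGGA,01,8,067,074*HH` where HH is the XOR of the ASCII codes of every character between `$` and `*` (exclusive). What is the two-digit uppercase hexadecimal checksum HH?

XOR the ASCII codes of the payload characters:
  'G' = 0x47 → acc = 0x47
  'P' = 0x50 → acc = 0x17
  'G' = 0x47 → acc = 0x50
  'G' = 0x47 → acc = 0x17
  'A' = 0x41 → acc = 0x56
  ',' = 0x2C → acc = 0x7A
  '0' = 0x30 → acc = 0x4A
  '1' = 0x31 → acc = 0x7B
  ',' = 0x2C → acc = 0x57
  '8' = 0x38 → acc = 0x6F
  ',' = 0x2C → acc = 0x43
  '0' = 0x30 → acc = 0x73
  '6' = 0x36 → acc = 0x45
  '7' = 0x37 → acc = 0x72
  ',' = 0x2C → acc = 0x5E
  '0' = 0x30 → acc = 0x6E
  '7' = 0x37 → acc = 0x59
  '4' = 0x34 → acc = 0x6D
Checksum = 0x6D.

6D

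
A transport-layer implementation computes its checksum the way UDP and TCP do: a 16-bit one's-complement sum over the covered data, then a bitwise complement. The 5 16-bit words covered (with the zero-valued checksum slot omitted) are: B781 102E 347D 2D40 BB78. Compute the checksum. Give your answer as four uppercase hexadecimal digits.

One's-complement addition (fold any carry out of bit 15 back into bit 0):
  0xB781 + 0x102E = 0x0C7AF
  0xC7AF + 0x347D = 0x0FC2C
  0xFC2C + 0x2D40 = 0x1296C → wrap carry → 0x296D
  0x296D + 0xBB78 = 0x0E4E5
One's-complement sum = 0xE4E5.
Checksum = ~0xE4E5 & 0xFFFF = 0x1B1A.

1B1A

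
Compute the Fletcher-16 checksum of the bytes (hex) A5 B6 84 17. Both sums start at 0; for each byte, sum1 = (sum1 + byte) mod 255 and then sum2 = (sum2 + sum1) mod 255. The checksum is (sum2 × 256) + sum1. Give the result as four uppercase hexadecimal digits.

Running sums (mod 255):
  after byte 0 (A5): sum1=165, sum2=165
  after byte 1 (B6): sum1=92, sum2=2
  after byte 2 (84): sum1=224, sum2=226
  after byte 3 (17): sum1=247, sum2=218
Checksum = sum2·256 + sum1 = 218·256 + 247 = 56055 = 0xDAF7.

DAF7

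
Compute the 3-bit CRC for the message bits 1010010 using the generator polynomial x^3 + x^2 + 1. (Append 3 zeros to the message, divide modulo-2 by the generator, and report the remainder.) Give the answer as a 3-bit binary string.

Append 3 zeros: 1010010000. Divide by 1101 (XOR where the leading bit is 1):
  pos 0: 1010 XOR 1101 = 0111
  pos 1: 1110 XOR 1101 = 0011
  pos 3: 1110 XOR 1101 = 0011
  pos 5: 1100 XOR 1101 = 0001
Remainder (last 3 bits) = 010. This is the CRC / FCS.

010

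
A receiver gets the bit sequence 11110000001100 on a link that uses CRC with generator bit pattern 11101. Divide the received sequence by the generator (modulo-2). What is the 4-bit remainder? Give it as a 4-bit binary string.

Modulo-2 division of 11110000001100 by 11101:
  pos 0: 11110 XOR 11101 = 00011
  pos 3: 11000 XOR 11101 = 00101
  pos 5: 10100 XOR 11101 = 01001
  pos 6: 10011 XOR 11101 = 01110
  pos 7: 11101 XOR 11101 = 00000
Remainder = 0000 (zero — the frame passes the CRC check).

0000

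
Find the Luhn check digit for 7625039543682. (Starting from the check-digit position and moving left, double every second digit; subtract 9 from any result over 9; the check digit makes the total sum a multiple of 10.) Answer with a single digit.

Partial digits right→left: 2 8 6 3 4 5 9 3 0 5 2 6 7
Double every second digit counting from the check-digit position (so the 1st, 3rd, 5th, ... of the partial from the right).
  doubled (with −9 where >9): 4 3 8 9 0 4 5 → sum 33
  kept as-is: 8 3 5 3 5 6 → sum 30
Total = 33 + 30 = 63.
Check digit = (10 − (63 mod 10)) mod 10 = 7.

7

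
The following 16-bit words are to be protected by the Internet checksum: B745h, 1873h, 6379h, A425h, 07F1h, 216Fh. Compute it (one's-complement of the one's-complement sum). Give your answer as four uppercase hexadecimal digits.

FF47

One's-complement addition (fold any carry out of bit 15 back into bit 0):
  0xB745 + 0x1873 = 0x0CFB8
  0xCFB8 + 0x6379 = 0x13331 → wrap carry → 0x3332
  0x3332 + 0xA425 = 0x0D757
  0xD757 + 0x07F1 = 0x0DF48
  0xDF48 + 0x216F = 0x100B7 → wrap carry → 0x00B8
One's-complement sum = 0x00B8.
Checksum = ~0x00B8 & 0xFFFF = 0xFF47.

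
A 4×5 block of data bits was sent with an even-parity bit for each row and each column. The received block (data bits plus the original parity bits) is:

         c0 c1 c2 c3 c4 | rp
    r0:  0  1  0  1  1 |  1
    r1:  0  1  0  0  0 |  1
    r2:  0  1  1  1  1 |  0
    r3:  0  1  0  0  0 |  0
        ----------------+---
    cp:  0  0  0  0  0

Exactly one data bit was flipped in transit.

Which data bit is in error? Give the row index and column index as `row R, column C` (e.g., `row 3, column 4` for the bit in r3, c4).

row 3, column 2

Recompute each row's even parity and compare to rp:
  r0: data parity 1, sent rp 1 → ok
  r1: data parity 1, sent rp 1 → ok
  r2: data parity 0, sent rp 0 → ok
  r3: data parity 1, sent rp 0 → mismatch
Recompute each column's even parity and compare to cp:
  c0: data parity 0, sent cp 0 → ok
  c1: data parity 0, sent cp 0 → ok
  c2: data parity 1, sent cp 0 → mismatch
  c3: data parity 0, sent cp 0 → ok
  c4: data parity 0, sent cp 0 → ok
Exactly one row (r3) and one column (c2) fail → the flipped bit is at their intersection.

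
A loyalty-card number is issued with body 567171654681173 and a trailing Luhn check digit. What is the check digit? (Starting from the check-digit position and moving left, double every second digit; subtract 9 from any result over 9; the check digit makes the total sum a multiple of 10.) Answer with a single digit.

6

Partial digits right→left: 3 7 1 1 8 6 4 5 6 1 7 1 7 6 5
Double every second digit counting from the check-digit position (so the 1st, 3rd, 5th, ... of the partial from the right).
  doubled (with −9 where >9): 6 2 7 8 3 5 5 1 → sum 37
  kept as-is: 7 1 6 5 1 1 6 → sum 27
Total = 37 + 27 = 64.
Check digit = (10 − (64 mod 10)) mod 10 = 6.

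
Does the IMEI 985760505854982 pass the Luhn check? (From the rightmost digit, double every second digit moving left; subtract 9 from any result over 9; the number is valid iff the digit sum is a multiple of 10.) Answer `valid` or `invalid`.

valid

From the right, keep odd positions and double even positions (subtract 9 from any doubled value over 9):
  doubled (positions 2,4,...): 7 8 7 0 0 5 7 → sum 34
  kept (positions 1,3,...): 2 9 5 5 5 6 5 9 → sum 46
Total = 80.
80 mod 10 = 0, so the number is valid.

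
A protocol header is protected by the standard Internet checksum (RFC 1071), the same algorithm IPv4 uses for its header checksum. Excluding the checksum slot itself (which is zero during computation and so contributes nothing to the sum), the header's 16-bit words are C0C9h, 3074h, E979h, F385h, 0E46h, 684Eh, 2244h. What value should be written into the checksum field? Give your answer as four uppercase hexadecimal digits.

One's-complement addition (fold any carry out of bit 15 back into bit 0):
  0xC0C9 + 0x3074 = 0x0F13D
  0xF13D + 0xE979 = 0x1DAB6 → wrap carry → 0xDAB7
  0xDAB7 + 0xF385 = 0x1CE3C → wrap carry → 0xCE3D
  0xCE3D + 0x0E46 = 0x0DC83
  0xDC83 + 0x684E = 0x144D1 → wrap carry → 0x44D2
  0x44D2 + 0x2244 = 0x06716
One's-complement sum = 0x6716.
Checksum = ~0x6716 & 0xFFFF = 0x98E9.

98E9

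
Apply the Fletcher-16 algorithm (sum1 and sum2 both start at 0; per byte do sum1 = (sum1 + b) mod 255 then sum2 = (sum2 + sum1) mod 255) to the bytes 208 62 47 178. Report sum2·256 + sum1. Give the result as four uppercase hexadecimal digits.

0FF0

Running sums (mod 255):
  after byte 0 (208): sum1=208, sum2=208
  after byte 1 (62): sum1=15, sum2=223
  after byte 2 (47): sum1=62, sum2=30
  after byte 3 (178): sum1=240, sum2=15
Checksum = sum2·256 + sum1 = 15·256 + 240 = 4080 = 0x0FF0.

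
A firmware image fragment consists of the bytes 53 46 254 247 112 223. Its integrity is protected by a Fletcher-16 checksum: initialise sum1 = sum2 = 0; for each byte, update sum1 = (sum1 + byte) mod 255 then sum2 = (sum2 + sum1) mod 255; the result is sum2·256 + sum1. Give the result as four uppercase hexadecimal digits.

CAAA

Running sums (mod 255):
  after byte 0 (53): sum1=53, sum2=53
  after byte 1 (46): sum1=99, sum2=152
  after byte 2 (254): sum1=98, sum2=250
  after byte 3 (247): sum1=90, sum2=85
  after byte 4 (112): sum1=202, sum2=32
  after byte 5 (223): sum1=170, sum2=202
Checksum = sum2·256 + sum1 = 202·256 + 170 = 51882 = 0xCAAA.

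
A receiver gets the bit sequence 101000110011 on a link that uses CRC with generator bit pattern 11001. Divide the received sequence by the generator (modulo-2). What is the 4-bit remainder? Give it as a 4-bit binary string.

1001

Modulo-2 division of 101000110011 by 11001:
  pos 0: 10100 XOR 11001 = 01101
  pos 1: 11010 XOR 11001 = 00011
  pos 4: 11110 XOR 11001 = 00111
  pos 6: 11101 XOR 11001 = 00100
Remainder = 1001 (nonzero — an error is detected).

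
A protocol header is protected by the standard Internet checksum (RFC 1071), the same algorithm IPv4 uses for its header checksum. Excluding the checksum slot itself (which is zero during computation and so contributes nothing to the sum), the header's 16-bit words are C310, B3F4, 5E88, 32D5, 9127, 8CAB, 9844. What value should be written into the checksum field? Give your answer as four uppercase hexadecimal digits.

One's-complement addition (fold any carry out of bit 15 back into bit 0):
  0xC310 + 0xB3F4 = 0x17704 → wrap carry → 0x7705
  0x7705 + 0x5E88 = 0x0D58D
  0xD58D + 0x32D5 = 0x10862 → wrap carry → 0x0863
  0x0863 + 0x9127 = 0x0998A
  0x998A + 0x8CAB = 0x12635 → wrap carry → 0x2636
  0x2636 + 0x9844 = 0x0BE7A
One's-complement sum = 0xBE7A.
Checksum = ~0xBE7A & 0xFFFF = 0x4185.

4185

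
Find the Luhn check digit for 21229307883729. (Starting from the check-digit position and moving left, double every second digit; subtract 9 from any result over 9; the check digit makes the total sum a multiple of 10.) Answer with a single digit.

Partial digits right→left: 9 2 7 3 8 8 7 0 3 9 2 2 1 2
Double every second digit counting from the check-digit position (so the 1st, 3rd, 5th, ... of the partial from the right).
  doubled (with −9 where >9): 9 5 7 5 6 4 2 → sum 38
  kept as-is: 2 3 8 0 9 2 2 → sum 26
Total = 38 + 26 = 64.
Check digit = (10 − (64 mod 10)) mod 10 = 6.

6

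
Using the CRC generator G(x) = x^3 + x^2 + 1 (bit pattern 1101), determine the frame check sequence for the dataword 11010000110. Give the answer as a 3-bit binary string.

100

Append 3 zeros: 11010000110000. Divide by 1101 (XOR where the leading bit is 1):
  pos 0: 1101 XOR 1101 = 0000
  pos 8: 1100 XOR 1101 = 0001
Remainder (last 3 bits) = 100. This is the CRC / FCS.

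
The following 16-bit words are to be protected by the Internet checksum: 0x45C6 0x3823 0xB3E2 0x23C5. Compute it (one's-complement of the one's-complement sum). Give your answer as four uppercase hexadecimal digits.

AA6E

One's-complement addition (fold any carry out of bit 15 back into bit 0):
  0x45C6 + 0x3823 = 0x07DE9
  0x7DE9 + 0xB3E2 = 0x131CB → wrap carry → 0x31CC
  0x31CC + 0x23C5 = 0x05591
One's-complement sum = 0x5591.
Checksum = ~0x5591 & 0xFFFF = 0xAA6E.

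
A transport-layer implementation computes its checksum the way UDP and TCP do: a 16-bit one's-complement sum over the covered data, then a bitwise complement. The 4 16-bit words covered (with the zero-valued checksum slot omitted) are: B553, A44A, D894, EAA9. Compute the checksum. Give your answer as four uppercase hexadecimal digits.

E322

One's-complement addition (fold any carry out of bit 15 back into bit 0):
  0xB553 + 0xA44A = 0x1599D → wrap carry → 0x599E
  0x599E + 0xD894 = 0x13232 → wrap carry → 0x3233
  0x3233 + 0xEAA9 = 0x11CDC → wrap carry → 0x1CDD
One's-complement sum = 0x1CDD.
Checksum = ~0x1CDD & 0xFFFF = 0xE322.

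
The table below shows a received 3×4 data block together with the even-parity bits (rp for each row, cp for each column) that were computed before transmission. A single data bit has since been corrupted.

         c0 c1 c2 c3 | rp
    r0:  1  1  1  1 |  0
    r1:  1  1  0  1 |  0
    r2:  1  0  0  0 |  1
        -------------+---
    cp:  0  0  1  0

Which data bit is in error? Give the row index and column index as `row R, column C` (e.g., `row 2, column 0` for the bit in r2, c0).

row 1, column 0

Recompute each row's even parity and compare to rp:
  r0: data parity 0, sent rp 0 → ok
  r1: data parity 1, sent rp 0 → mismatch
  r2: data parity 1, sent rp 1 → ok
Recompute each column's even parity and compare to cp:
  c0: data parity 1, sent cp 0 → mismatch
  c1: data parity 0, sent cp 0 → ok
  c2: data parity 1, sent cp 1 → ok
  c3: data parity 0, sent cp 0 → ok
Exactly one row (r1) and one column (c0) fail → the flipped bit is at their intersection.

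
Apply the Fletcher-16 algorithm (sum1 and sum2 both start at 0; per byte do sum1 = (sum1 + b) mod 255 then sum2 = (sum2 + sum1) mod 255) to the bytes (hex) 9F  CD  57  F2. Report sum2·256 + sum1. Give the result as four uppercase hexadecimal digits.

Running sums (mod 255):
  after byte 0 (9F): sum1=159, sum2=159
  after byte 1 (CD): sum1=109, sum2=13
  after byte 2 (57): sum1=196, sum2=209
  after byte 3 (F2): sum1=183, sum2=137
Checksum = sum2·256 + sum1 = 137·256 + 183 = 35255 = 0x89B7.

89B7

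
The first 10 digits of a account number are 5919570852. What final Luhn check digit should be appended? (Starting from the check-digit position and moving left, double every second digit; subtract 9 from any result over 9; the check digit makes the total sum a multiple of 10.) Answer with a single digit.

Partial digits right→left: 2 5 8 0 7 5 9 1 9 5
Double every second digit counting from the check-digit position (so the 1st, 3rd, 5th, ... of the partial from the right).
  doubled (with −9 where >9): 4 7 5 9 9 → sum 34
  kept as-is: 5 0 5 1 5 → sum 16
Total = 34 + 16 = 50.
Check digit = (10 − (50 mod 10)) mod 10 = 0.

0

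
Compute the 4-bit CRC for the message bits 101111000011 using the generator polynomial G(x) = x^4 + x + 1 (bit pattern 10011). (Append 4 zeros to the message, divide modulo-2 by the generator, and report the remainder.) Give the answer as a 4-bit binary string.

Append 4 zeros: 1011110000110000. Divide by 10011 (XOR where the leading bit is 1):
  pos 0: 10111 XOR 10011 = 00100
  pos 2: 10010 XOR 10011 = 00001
  pos 6: 10001 XOR 10011 = 00010
  pos 9: 10100 XOR 10011 = 00111
  pos 11: 11100 XOR 10011 = 01111
Remainder (last 4 bits) = 1111. This is the CRC / FCS.

1111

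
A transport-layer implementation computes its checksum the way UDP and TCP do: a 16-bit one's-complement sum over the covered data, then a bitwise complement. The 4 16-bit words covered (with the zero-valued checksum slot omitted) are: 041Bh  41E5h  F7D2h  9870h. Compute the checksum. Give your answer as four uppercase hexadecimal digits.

One's-complement addition (fold any carry out of bit 15 back into bit 0):
  0x041B + 0x41E5 = 0x04600
  0x4600 + 0xF7D2 = 0x13DD2 → wrap carry → 0x3DD3
  0x3DD3 + 0x9870 = 0x0D643
One's-complement sum = 0xD643.
Checksum = ~0xD643 & 0xFFFF = 0x29BC.

29BC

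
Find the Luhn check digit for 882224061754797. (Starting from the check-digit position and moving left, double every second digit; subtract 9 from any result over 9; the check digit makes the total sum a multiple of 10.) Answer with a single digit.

2

Partial digits right→left: 7 9 7 4 5 7 1 6 0 4 2 2 2 8 8
Double every second digit counting from the check-digit position (so the 1st, 3rd, 5th, ... of the partial from the right).
  doubled (with −9 where >9): 5 5 1 2 0 4 4 7 → sum 28
  kept as-is: 9 4 7 6 4 2 8 → sum 40
Total = 28 + 40 = 68.
Check digit = (10 − (68 mod 10)) mod 10 = 2.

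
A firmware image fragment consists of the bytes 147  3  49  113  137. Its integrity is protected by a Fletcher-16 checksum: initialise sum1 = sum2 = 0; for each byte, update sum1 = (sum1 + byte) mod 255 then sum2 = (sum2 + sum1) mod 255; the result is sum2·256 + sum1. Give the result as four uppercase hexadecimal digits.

EDC2

Running sums (mod 255):
  after byte 0 (147): sum1=147, sum2=147
  after byte 1 (3): sum1=150, sum2=42
  after byte 2 (49): sum1=199, sum2=241
  after byte 3 (113): sum1=57, sum2=43
  after byte 4 (137): sum1=194, sum2=237
Checksum = sum2·256 + sum1 = 237·256 + 194 = 60866 = 0xEDC2.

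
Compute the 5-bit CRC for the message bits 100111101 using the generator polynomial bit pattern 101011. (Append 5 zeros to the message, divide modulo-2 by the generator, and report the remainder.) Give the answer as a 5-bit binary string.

10010

Append 5 zeros: 10011110100000. Divide by 101011 (XOR where the leading bit is 1):
  pos 0: 100111 XOR 101011 = 001100
  pos 2: 110010 XOR 101011 = 011001
  pos 3: 110011 XOR 101011 = 011000
  pos 4: 110000 XOR 101011 = 011011
  pos 5: 110110 XOR 101011 = 011101
  pos 6: 111010 XOR 101011 = 010001
  pos 7: 100010 XOR 101011 = 001001
Remainder (last 5 bits) = 10010. This is the CRC / FCS.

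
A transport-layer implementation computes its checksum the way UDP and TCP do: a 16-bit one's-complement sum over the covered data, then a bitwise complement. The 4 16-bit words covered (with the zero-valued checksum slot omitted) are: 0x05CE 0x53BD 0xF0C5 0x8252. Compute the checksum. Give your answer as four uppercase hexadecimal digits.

335C

One's-complement addition (fold any carry out of bit 15 back into bit 0):
  0x05CE + 0x53BD = 0x0598B
  0x598B + 0xF0C5 = 0x14A50 → wrap carry → 0x4A51
  0x4A51 + 0x8252 = 0x0CCA3
One's-complement sum = 0xCCA3.
Checksum = ~0xCCA3 & 0xFFFF = 0x335C.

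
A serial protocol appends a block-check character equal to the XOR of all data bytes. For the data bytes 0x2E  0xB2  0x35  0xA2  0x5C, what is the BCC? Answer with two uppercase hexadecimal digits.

XOR the bytes together:
  start with 0x2E
  0x2E ⊕ 0xB2 = 0x9C
  0x9C ⊕ 0x35 = 0xA9
  0xA9 ⊕ 0xA2 = 0x0B
  0x0B ⊕ 0x5C = 0x57

57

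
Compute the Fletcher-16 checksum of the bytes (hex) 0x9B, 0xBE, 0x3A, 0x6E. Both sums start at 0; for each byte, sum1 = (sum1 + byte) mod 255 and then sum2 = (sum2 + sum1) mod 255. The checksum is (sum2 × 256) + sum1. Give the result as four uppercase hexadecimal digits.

Running sums (mod 255):
  after byte 0 (0x9B): sum1=155, sum2=155
  after byte 1 (0xBE): sum1=90, sum2=245
  after byte 2 (0x3A): sum1=148, sum2=138
  after byte 3 (0x6E): sum1=3, sum2=141
Checksum = sum2·256 + sum1 = 141·256 + 3 = 36099 = 0x8D03.

8D03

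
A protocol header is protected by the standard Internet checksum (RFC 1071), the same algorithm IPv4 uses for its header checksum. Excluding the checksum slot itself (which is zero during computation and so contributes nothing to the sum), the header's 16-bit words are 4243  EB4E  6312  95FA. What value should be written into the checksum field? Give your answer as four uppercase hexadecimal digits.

One's-complement addition (fold any carry out of bit 15 back into bit 0):
  0x4243 + 0xEB4E = 0x12D91 → wrap carry → 0x2D92
  0x2D92 + 0x6312 = 0x090A4
  0x90A4 + 0x95FA = 0x1269E → wrap carry → 0x269F
One's-complement sum = 0x269F.
Checksum = ~0x269F & 0xFFFF = 0xD960.

D960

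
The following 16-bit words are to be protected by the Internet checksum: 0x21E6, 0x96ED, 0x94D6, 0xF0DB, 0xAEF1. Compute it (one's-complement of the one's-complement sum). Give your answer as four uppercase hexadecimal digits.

1288

One's-complement addition (fold any carry out of bit 15 back into bit 0):
  0x21E6 + 0x96ED = 0x0B8D3
  0xB8D3 + 0x94D6 = 0x14DA9 → wrap carry → 0x4DAA
  0x4DAA + 0xF0DB = 0x13E85 → wrap carry → 0x3E86
  0x3E86 + 0xAEF1 = 0x0ED77
One's-complement sum = 0xED77.
Checksum = ~0xED77 & 0xFFFF = 0x1288.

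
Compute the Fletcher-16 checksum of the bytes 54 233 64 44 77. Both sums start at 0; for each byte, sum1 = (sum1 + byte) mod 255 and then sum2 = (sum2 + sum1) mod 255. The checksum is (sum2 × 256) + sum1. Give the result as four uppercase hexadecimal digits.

Running sums (mod 255):
  after byte 0 (54): sum1=54, sum2=54
  after byte 1 (233): sum1=32, sum2=86
  after byte 2 (64): sum1=96, sum2=182
  after byte 3 (44): sum1=140, sum2=67
  after byte 4 (77): sum1=217, sum2=29
Checksum = sum2·256 + sum1 = 29·256 + 217 = 7641 = 0x1DD9.

1DD9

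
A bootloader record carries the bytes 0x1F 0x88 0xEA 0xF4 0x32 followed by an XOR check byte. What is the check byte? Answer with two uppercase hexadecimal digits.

XOR the bytes together:
  start with 0x1F
  0x1F ⊕ 0x88 = 0x97
  0x97 ⊕ 0xEA = 0x7D
  0x7D ⊕ 0xF4 = 0x89
  0x89 ⊕ 0x32 = 0xBB

BB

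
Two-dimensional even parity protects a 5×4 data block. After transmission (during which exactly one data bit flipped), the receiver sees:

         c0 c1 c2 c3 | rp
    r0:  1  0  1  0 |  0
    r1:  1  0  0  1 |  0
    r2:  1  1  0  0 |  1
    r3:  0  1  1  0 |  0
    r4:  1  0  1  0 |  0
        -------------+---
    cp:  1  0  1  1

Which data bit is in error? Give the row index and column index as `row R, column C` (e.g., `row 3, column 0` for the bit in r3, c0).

row 2, column 0

Recompute each row's even parity and compare to rp:
  r0: data parity 0, sent rp 0 → ok
  r1: data parity 0, sent rp 0 → ok
  r2: data parity 0, sent rp 1 → mismatch
  r3: data parity 0, sent rp 0 → ok
  r4: data parity 0, sent rp 0 → ok
Recompute each column's even parity and compare to cp:
  c0: data parity 0, sent cp 1 → mismatch
  c1: data parity 0, sent cp 0 → ok
  c2: data parity 1, sent cp 1 → ok
  c3: data parity 1, sent cp 1 → ok
Exactly one row (r2) and one column (c0) fail → the flipped bit is at their intersection.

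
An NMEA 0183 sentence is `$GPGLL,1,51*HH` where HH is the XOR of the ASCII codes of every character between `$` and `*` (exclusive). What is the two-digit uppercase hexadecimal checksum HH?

65

XOR the ASCII codes of the payload characters:
  'G' = 0x47 → acc = 0x47
  'P' = 0x50 → acc = 0x17
  'G' = 0x47 → acc = 0x50
  'L' = 0x4C → acc = 0x1C
  'L' = 0x4C → acc = 0x50
  ',' = 0x2C → acc = 0x7C
  '1' = 0x31 → acc = 0x4D
  ',' = 0x2C → acc = 0x61
  '5' = 0x35 → acc = 0x54
  '1' = 0x31 → acc = 0x65
Checksum = 0x65.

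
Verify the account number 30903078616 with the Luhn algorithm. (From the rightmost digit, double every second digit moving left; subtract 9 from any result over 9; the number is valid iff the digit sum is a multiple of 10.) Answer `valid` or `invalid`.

invalid

From the right, keep odd positions and double even positions (subtract 9 from any doubled value over 9):
  doubled (positions 2,4,...): 2 7 0 0 0 → sum 9
  kept (positions 1,3,...): 6 6 7 3 9 3 → sum 34
Total = 43.
43 mod 10 = 3, so the number is invalid.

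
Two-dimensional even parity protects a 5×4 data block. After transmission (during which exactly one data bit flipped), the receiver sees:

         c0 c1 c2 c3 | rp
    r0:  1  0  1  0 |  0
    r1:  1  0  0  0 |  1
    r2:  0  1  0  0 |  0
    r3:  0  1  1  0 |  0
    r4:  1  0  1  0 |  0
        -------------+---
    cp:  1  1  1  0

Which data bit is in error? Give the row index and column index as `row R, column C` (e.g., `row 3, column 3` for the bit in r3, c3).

Recompute each row's even parity and compare to rp:
  r0: data parity 0, sent rp 0 → ok
  r1: data parity 1, sent rp 1 → ok
  r2: data parity 1, sent rp 0 → mismatch
  r3: data parity 0, sent rp 0 → ok
  r4: data parity 0, sent rp 0 → ok
Recompute each column's even parity and compare to cp:
  c0: data parity 1, sent cp 1 → ok
  c1: data parity 0, sent cp 1 → mismatch
  c2: data parity 1, sent cp 1 → ok
  c3: data parity 0, sent cp 0 → ok
Exactly one row (r2) and one column (c1) fail → the flipped bit is at their intersection.

row 2, column 1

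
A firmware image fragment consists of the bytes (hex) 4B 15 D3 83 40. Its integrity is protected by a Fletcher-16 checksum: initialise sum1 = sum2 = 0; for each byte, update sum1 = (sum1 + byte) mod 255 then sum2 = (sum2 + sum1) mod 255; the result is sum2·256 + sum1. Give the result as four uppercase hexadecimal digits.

8FF7

Running sums (mod 255):
  after byte 0 (4B): sum1=75, sum2=75
  after byte 1 (15): sum1=96, sum2=171
  after byte 2 (D3): sum1=52, sum2=223
  after byte 3 (83): sum1=183, sum2=151
  after byte 4 (40): sum1=247, sum2=143
Checksum = sum2·256 + sum1 = 143·256 + 247 = 36855 = 0x8FF7.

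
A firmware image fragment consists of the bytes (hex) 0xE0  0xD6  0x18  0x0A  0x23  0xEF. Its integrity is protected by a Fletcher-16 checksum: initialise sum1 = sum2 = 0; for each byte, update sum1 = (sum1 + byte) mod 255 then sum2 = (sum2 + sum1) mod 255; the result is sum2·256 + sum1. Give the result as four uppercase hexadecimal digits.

2CEC

Running sums (mod 255):
  after byte 0 (0xE0): sum1=224, sum2=224
  after byte 1 (0xD6): sum1=183, sum2=152
  after byte 2 (0x18): sum1=207, sum2=104
  after byte 3 (0x0A): sum1=217, sum2=66
  after byte 4 (0x23): sum1=252, sum2=63
  after byte 5 (0xEF): sum1=236, sum2=44
Checksum = sum2·256 + sum1 = 44·256 + 236 = 11500 = 0x2CEC.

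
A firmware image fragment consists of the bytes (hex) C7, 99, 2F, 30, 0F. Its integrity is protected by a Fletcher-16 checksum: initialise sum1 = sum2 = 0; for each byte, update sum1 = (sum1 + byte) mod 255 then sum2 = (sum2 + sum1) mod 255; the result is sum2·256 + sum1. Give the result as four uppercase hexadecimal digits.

4ACF

Running sums (mod 255):
  after byte 0 (C7): sum1=199, sum2=199
  after byte 1 (99): sum1=97, sum2=41
  after byte 2 (2F): sum1=144, sum2=185
  after byte 3 (30): sum1=192, sum2=122
  after byte 4 (0F): sum1=207, sum2=74
Checksum = sum2·256 + sum1 = 74·256 + 207 = 19151 = 0x4ACF.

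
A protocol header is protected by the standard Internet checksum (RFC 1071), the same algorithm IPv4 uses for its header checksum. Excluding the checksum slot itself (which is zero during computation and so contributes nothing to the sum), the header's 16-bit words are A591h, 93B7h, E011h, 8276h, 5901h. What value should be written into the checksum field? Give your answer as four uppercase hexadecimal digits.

One's-complement addition (fold any carry out of bit 15 back into bit 0):
  0xA591 + 0x93B7 = 0x13948 → wrap carry → 0x3949
  0x3949 + 0xE011 = 0x1195A → wrap carry → 0x195B
  0x195B + 0x8276 = 0x09BD1
  0x9BD1 + 0x5901 = 0x0F4D2
One's-complement sum = 0xF4D2.
Checksum = ~0xF4D2 & 0xFFFF = 0x0B2D.

0B2D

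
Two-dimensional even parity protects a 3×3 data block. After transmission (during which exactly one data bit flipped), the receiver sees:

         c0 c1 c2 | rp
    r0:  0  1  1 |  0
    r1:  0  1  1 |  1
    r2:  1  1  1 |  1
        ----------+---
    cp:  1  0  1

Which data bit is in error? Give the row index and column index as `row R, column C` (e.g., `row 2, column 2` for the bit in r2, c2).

row 1, column 1

Recompute each row's even parity and compare to rp:
  r0: data parity 0, sent rp 0 → ok
  r1: data parity 0, sent rp 1 → mismatch
  r2: data parity 1, sent rp 1 → ok
Recompute each column's even parity and compare to cp:
  c0: data parity 1, sent cp 1 → ok
  c1: data parity 1, sent cp 0 → mismatch
  c2: data parity 1, sent cp 1 → ok
Exactly one row (r1) and one column (c1) fail → the flipped bit is at their intersection.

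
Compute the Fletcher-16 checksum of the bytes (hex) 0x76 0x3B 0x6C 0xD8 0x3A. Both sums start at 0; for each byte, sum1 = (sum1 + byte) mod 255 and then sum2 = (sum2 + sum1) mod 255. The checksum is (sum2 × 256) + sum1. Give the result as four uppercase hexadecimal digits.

Running sums (mod 255):
  after byte 0 (0x76): sum1=118, sum2=118
  after byte 1 (0x3B): sum1=177, sum2=40
  after byte 2 (0x6C): sum1=30, sum2=70
  after byte 3 (0xD8): sum1=246, sum2=61
  after byte 4 (0x3A): sum1=49, sum2=110
Checksum = sum2·256 + sum1 = 110·256 + 49 = 28209 = 0x6E31.

6E31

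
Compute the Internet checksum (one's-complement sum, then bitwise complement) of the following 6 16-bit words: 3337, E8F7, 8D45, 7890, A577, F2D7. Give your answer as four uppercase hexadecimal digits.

45AB

One's-complement addition (fold any carry out of bit 15 back into bit 0):
  0x3337 + 0xE8F7 = 0x11C2E → wrap carry → 0x1C2F
  0x1C2F + 0x8D45 = 0x0A974
  0xA974 + 0x7890 = 0x12204 → wrap carry → 0x2205
  0x2205 + 0xA577 = 0x0C77C
  0xC77C + 0xF2D7 = 0x1BA53 → wrap carry → 0xBA54
One's-complement sum = 0xBA54.
Checksum = ~0xBA54 & 0xFFFF = 0x45AB.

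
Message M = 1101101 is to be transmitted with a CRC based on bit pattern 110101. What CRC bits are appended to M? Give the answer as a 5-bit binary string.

Append 5 zeros: 110110100000. Divide by 110101 (XOR where the leading bit is 1):
  pos 0: 110110 XOR 110101 = 000011
  pos 4: 111000 XOR 110101 = 001101
  pos 6: 110100 XOR 110101 = 000001
Remainder (last 5 bits) = 00001. This is the CRC / FCS.

00001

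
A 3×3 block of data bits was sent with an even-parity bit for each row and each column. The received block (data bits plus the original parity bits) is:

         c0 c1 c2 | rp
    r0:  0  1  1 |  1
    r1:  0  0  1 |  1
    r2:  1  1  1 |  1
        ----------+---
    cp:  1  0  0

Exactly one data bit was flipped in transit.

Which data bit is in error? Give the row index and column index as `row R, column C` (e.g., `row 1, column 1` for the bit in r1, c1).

Recompute each row's even parity and compare to rp:
  r0: data parity 0, sent rp 1 → mismatch
  r1: data parity 1, sent rp 1 → ok
  r2: data parity 1, sent rp 1 → ok
Recompute each column's even parity and compare to cp:
  c0: data parity 1, sent cp 1 → ok
  c1: data parity 0, sent cp 0 → ok
  c2: data parity 1, sent cp 0 → mismatch
Exactly one row (r0) and one column (c2) fail → the flipped bit is at their intersection.

row 0, column 2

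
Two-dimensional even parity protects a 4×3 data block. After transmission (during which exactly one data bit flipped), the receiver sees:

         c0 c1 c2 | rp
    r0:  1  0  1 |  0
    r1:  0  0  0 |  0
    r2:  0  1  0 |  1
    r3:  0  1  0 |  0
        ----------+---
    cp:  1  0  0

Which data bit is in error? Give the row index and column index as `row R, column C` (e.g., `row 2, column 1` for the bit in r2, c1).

Recompute each row's even parity and compare to rp:
  r0: data parity 0, sent rp 0 → ok
  r1: data parity 0, sent rp 0 → ok
  r2: data parity 1, sent rp 1 → ok
  r3: data parity 1, sent rp 0 → mismatch
Recompute each column's even parity and compare to cp:
  c0: data parity 1, sent cp 1 → ok
  c1: data parity 0, sent cp 0 → ok
  c2: data parity 1, sent cp 0 → mismatch
Exactly one row (r3) and one column (c2) fail → the flipped bit is at their intersection.

row 3, column 2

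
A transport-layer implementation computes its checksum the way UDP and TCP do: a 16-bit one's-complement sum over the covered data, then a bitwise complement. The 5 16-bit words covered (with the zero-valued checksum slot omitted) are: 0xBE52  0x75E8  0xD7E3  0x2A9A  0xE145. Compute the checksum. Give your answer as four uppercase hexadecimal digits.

One's-complement addition (fold any carry out of bit 15 back into bit 0):
  0xBE52 + 0x75E8 = 0x1343A → wrap carry → 0x343B
  0x343B + 0xD7E3 = 0x10C1E → wrap carry → 0x0C1F
  0x0C1F + 0x2A9A = 0x036B9
  0x36B9 + 0xE145 = 0x117FE → wrap carry → 0x17FF
One's-complement sum = 0x17FF.
Checksum = ~0x17FF & 0xFFFF = 0xE800.

E800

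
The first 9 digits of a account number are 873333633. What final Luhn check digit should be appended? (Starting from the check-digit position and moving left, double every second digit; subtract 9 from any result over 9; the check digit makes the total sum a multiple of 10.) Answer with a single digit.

Partial digits right→left: 3 3 6 3 3 3 3 7 8
Double every second digit counting from the check-digit position (so the 1st, 3rd, 5th, ... of the partial from the right).
  doubled (with −9 where >9): 6 3 6 6 7 → sum 28
  kept as-is: 3 3 3 7 → sum 16
Total = 28 + 16 = 44.
Check digit = (10 − (44 mod 10)) mod 10 = 6.

6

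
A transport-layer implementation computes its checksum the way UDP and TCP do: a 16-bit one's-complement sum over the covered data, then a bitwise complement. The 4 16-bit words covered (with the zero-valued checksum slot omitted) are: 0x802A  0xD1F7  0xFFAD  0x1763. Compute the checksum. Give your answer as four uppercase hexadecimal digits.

One's-complement addition (fold any carry out of bit 15 back into bit 0):
  0x802A + 0xD1F7 = 0x15221 → wrap carry → 0x5222
  0x5222 + 0xFFAD = 0x151CF → wrap carry → 0x51D0
  0x51D0 + 0x1763 = 0x06933
One's-complement sum = 0x6933.
Checksum = ~0x6933 & 0xFFFF = 0x96CC.

96CC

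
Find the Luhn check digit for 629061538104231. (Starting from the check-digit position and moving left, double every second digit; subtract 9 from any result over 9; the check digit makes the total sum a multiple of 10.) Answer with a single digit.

Partial digits right→left: 1 3 2 4 0 1 8 3 5 1 6 0 9 2 6
Double every second digit counting from the check-digit position (so the 1st, 3rd, 5th, ... of the partial from the right).
  doubled (with −9 where >9): 2 4 0 7 1 3 9 3 → sum 29
  kept as-is: 3 4 1 3 1 0 2 → sum 14
Total = 29 + 14 = 43.
Check digit = (10 − (43 mod 10)) mod 10 = 7.

7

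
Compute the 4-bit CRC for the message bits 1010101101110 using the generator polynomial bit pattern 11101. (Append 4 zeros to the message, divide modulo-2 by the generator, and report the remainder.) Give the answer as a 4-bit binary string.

Append 4 zeros: 10101011011100000. Divide by 11101 (XOR where the leading bit is 1):
  pos 0: 10101 XOR 11101 = 01000
  pos 1: 10000 XOR 11101 = 01101
  pos 2: 11011 XOR 11101 = 00110
  pos 4: 11010 XOR 11101 = 00111
  pos 6: 11111 XOR 11101 = 00010
  pos 9: 10100 XOR 11101 = 01001
  pos 10: 10010 XOR 11101 = 01111
  pos 11: 11110 XOR 11101 = 00011
Remainder (last 4 bits) = 0110. This is the CRC / FCS.

0110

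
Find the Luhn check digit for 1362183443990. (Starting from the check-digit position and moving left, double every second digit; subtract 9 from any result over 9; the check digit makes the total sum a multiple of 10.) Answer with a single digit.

1

Partial digits right→left: 0 9 9 3 4 4 3 8 1 2 6 3 1
Double every second digit counting from the check-digit position (so the 1st, 3rd, 5th, ... of the partial from the right).
  doubled (with −9 where >9): 0 9 8 6 2 3 2 → sum 30
  kept as-is: 9 3 4 8 2 3 → sum 29
Total = 30 + 29 = 59.
Check digit = (10 − (59 mod 10)) mod 10 = 1.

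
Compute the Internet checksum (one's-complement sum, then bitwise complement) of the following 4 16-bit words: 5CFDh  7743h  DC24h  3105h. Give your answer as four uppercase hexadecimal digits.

1E95

One's-complement addition (fold any carry out of bit 15 back into bit 0):
  0x5CFD + 0x7743 = 0x0D440
  0xD440 + 0xDC24 = 0x1B064 → wrap carry → 0xB065
  0xB065 + 0x3105 = 0x0E16A
One's-complement sum = 0xE16A.
Checksum = ~0xE16A & 0xFFFF = 0x1E95.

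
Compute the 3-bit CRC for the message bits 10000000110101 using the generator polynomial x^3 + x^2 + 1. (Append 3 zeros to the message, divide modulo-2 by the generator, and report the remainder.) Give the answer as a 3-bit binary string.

001

Append 3 zeros: 10000000110101000. Divide by 1101 (XOR where the leading bit is 1):
  pos 0: 1000 XOR 1101 = 0101
  pos 1: 1010 XOR 1101 = 0111
  pos 2: 1110 XOR 1101 = 0011
  pos 4: 1100 XOR 1101 = 0001
  pos 7: 1110 XOR 1101 = 0011
  pos 9: 1110 XOR 1101 = 0011
  pos 11: 1110 XOR 1101 = 0011
  pos 13: 1100 XOR 1101 = 0001
Remainder (last 3 bits) = 001. This is the CRC / FCS.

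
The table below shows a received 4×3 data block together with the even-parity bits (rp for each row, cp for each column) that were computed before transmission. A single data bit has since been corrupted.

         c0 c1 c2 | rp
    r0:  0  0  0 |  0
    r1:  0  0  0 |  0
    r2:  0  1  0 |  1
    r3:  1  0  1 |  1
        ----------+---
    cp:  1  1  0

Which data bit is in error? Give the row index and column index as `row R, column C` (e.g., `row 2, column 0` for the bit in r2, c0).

Recompute each row's even parity and compare to rp:
  r0: data parity 0, sent rp 0 → ok
  r1: data parity 0, sent rp 0 → ok
  r2: data parity 1, sent rp 1 → ok
  r3: data parity 0, sent rp 1 → mismatch
Recompute each column's even parity and compare to cp:
  c0: data parity 1, sent cp 1 → ok
  c1: data parity 1, sent cp 1 → ok
  c2: data parity 1, sent cp 0 → mismatch
Exactly one row (r3) and one column (c2) fail → the flipped bit is at their intersection.

row 3, column 2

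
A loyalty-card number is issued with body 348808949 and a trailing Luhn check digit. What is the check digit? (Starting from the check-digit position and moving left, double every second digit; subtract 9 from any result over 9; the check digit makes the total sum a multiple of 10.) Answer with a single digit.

5

Partial digits right→left: 9 4 9 8 0 8 8 4 3
Double every second digit counting from the check-digit position (so the 1st, 3rd, 5th, ... of the partial from the right).
  doubled (with −9 where >9): 9 9 0 7 6 → sum 31
  kept as-is: 4 8 8 4 → sum 24
Total = 31 + 24 = 55.
Check digit = (10 − (55 mod 10)) mod 10 = 5.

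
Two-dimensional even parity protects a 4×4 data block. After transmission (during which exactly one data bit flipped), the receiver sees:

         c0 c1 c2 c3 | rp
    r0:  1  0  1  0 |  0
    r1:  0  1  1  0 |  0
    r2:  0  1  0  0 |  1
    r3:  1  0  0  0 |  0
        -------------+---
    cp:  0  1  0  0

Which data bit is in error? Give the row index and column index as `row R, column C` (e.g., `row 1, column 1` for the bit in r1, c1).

row 3, column 1

Recompute each row's even parity and compare to rp:
  r0: data parity 0, sent rp 0 → ok
  r1: data parity 0, sent rp 0 → ok
  r2: data parity 1, sent rp 1 → ok
  r3: data parity 1, sent rp 0 → mismatch
Recompute each column's even parity and compare to cp:
  c0: data parity 0, sent cp 0 → ok
  c1: data parity 0, sent cp 1 → mismatch
  c2: data parity 0, sent cp 0 → ok
  c3: data parity 0, sent cp 0 → ok
Exactly one row (r3) and one column (c1) fail → the flipped bit is at their intersection.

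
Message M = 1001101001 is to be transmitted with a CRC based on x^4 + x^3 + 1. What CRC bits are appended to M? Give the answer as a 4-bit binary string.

Append 4 zeros: 10011010010000. Divide by 11001 (XOR where the leading bit is 1):
  pos 0: 10011 XOR 11001 = 01010
  pos 1: 10100 XOR 11001 = 01101
  pos 2: 11011 XOR 11001 = 00010
  pos 5: 10001 XOR 11001 = 01000
  pos 6: 10000 XOR 11001 = 01001
  pos 7: 10010 XOR 11001 = 01011
  pos 8: 10110 XOR 11001 = 01111
  pos 9: 11110 XOR 11001 = 00111
Remainder (last 4 bits) = 0111. This is the CRC / FCS.

0111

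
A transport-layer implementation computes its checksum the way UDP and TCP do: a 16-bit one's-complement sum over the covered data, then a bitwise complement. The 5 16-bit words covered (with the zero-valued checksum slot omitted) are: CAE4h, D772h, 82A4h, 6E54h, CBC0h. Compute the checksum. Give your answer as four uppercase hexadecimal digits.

One's-complement addition (fold any carry out of bit 15 back into bit 0):
  0xCAE4 + 0xD772 = 0x1A256 → wrap carry → 0xA257
  0xA257 + 0x82A4 = 0x124FB → wrap carry → 0x24FC
  0x24FC + 0x6E54 = 0x09350
  0x9350 + 0xCBC0 = 0x15F10 → wrap carry → 0x5F11
One's-complement sum = 0x5F11.
Checksum = ~0x5F11 & 0xFFFF = 0xA0EE.

A0EE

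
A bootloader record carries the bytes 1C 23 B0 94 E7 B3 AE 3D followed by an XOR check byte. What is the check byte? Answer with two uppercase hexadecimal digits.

XOR the bytes together:
  start with 0x1C
  0x1C ⊕ 0x23 = 0x3F
  0x3F ⊕ 0xB0 = 0x8F
  0x8F ⊕ 0x94 = 0x1B
  0x1B ⊕ 0xE7 = 0xFC
  0xFC ⊕ 0xB3 = 0x4F
  0x4F ⊕ 0xAE = 0xE1
  0xE1 ⊕ 0x3D = 0xDC

DC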